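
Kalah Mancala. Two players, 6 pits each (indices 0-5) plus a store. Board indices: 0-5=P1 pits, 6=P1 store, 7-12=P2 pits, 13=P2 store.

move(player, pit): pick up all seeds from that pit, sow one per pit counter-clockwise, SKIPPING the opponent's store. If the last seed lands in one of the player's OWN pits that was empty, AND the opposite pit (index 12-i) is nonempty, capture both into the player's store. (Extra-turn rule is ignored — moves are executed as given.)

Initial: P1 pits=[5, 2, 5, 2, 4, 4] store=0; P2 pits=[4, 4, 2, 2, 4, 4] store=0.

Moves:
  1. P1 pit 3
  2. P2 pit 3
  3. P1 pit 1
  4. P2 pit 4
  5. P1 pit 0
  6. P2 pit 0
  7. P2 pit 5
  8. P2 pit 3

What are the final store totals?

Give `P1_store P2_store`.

Move 1: P1 pit3 -> P1=[5,2,5,0,5,5](0) P2=[4,4,2,2,4,4](0)
Move 2: P2 pit3 -> P1=[5,2,5,0,5,5](0) P2=[4,4,2,0,5,5](0)
Move 3: P1 pit1 -> P1=[5,0,6,0,5,5](3) P2=[4,4,0,0,5,5](0)
Move 4: P2 pit4 -> P1=[6,1,7,0,5,5](3) P2=[4,4,0,0,0,6](1)
Move 5: P1 pit0 -> P1=[0,2,8,1,6,6](4) P2=[4,4,0,0,0,6](1)
Move 6: P2 pit0 -> P1=[0,0,8,1,6,6](4) P2=[0,5,1,1,0,6](4)
Move 7: P2 pit5 -> P1=[1,1,9,2,7,6](4) P2=[0,5,1,1,0,0](5)
Move 8: P2 pit3 -> P1=[1,0,9,2,7,6](4) P2=[0,5,1,0,0,0](7)

Answer: 4 7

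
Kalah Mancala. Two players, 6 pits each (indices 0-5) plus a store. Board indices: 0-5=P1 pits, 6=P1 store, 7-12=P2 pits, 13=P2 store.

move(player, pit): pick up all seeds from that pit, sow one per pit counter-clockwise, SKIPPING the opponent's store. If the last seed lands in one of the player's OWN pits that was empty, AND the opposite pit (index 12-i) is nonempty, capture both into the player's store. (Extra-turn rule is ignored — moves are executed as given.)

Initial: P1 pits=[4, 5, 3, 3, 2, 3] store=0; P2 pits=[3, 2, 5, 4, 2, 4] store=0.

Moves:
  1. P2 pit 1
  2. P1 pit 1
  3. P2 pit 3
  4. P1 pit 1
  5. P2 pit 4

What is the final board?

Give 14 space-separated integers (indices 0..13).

Answer: 6 0 5 4 3 4 1 3 0 6 0 0 6 2

Derivation:
Move 1: P2 pit1 -> P1=[4,5,3,3,2,3](0) P2=[3,0,6,5,2,4](0)
Move 2: P1 pit1 -> P1=[4,0,4,4,3,4](1) P2=[3,0,6,5,2,4](0)
Move 3: P2 pit3 -> P1=[5,1,4,4,3,4](1) P2=[3,0,6,0,3,5](1)
Move 4: P1 pit1 -> P1=[5,0,5,4,3,4](1) P2=[3,0,6,0,3,5](1)
Move 5: P2 pit4 -> P1=[6,0,5,4,3,4](1) P2=[3,0,6,0,0,6](2)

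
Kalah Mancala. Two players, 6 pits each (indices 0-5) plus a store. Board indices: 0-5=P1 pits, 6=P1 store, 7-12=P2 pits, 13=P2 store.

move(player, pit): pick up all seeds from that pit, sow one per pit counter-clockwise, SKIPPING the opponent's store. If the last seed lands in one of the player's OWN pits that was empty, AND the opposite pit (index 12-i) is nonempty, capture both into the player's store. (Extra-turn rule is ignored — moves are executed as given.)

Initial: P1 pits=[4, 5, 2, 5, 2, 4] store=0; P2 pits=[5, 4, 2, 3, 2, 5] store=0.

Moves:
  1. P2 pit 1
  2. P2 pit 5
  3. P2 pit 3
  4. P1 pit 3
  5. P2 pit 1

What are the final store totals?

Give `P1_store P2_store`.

Answer: 1 2

Derivation:
Move 1: P2 pit1 -> P1=[4,5,2,5,2,4](0) P2=[5,0,3,4,3,6](0)
Move 2: P2 pit5 -> P1=[5,6,3,6,3,4](0) P2=[5,0,3,4,3,0](1)
Move 3: P2 pit3 -> P1=[6,6,3,6,3,4](0) P2=[5,0,3,0,4,1](2)
Move 4: P1 pit3 -> P1=[6,6,3,0,4,5](1) P2=[6,1,4,0,4,1](2)
Move 5: P2 pit1 -> P1=[6,6,3,0,4,5](1) P2=[6,0,5,0,4,1](2)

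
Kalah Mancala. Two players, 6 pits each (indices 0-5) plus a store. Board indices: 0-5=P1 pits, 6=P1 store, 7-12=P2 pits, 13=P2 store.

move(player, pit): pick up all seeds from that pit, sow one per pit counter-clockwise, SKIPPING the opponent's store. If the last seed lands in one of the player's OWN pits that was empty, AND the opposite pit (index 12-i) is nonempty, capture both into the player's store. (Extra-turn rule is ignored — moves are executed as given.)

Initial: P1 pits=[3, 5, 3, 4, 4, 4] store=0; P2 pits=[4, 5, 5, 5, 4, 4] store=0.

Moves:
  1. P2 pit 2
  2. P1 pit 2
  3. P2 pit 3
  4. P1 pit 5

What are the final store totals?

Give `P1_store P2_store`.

Answer: 1 2

Derivation:
Move 1: P2 pit2 -> P1=[4,5,3,4,4,4](0) P2=[4,5,0,6,5,5](1)
Move 2: P1 pit2 -> P1=[4,5,0,5,5,5](0) P2=[4,5,0,6,5,5](1)
Move 3: P2 pit3 -> P1=[5,6,1,5,5,5](0) P2=[4,5,0,0,6,6](2)
Move 4: P1 pit5 -> P1=[5,6,1,5,5,0](1) P2=[5,6,1,1,6,6](2)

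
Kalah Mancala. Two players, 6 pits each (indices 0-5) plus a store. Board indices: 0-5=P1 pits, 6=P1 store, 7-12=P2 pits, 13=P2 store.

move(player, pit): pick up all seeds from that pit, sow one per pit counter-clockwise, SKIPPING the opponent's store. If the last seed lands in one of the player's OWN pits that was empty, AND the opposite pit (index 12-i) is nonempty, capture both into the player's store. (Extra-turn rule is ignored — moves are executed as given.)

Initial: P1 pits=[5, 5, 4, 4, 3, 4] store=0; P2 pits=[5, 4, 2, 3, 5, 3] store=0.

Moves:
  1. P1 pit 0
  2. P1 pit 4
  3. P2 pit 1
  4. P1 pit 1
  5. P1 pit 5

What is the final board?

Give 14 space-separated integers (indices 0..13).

Answer: 0 0 6 6 1 0 3 8 1 4 5 7 5 1

Derivation:
Move 1: P1 pit0 -> P1=[0,6,5,5,4,5](0) P2=[5,4,2,3,5,3](0)
Move 2: P1 pit4 -> P1=[0,6,5,5,0,6](1) P2=[6,5,2,3,5,3](0)
Move 3: P2 pit1 -> P1=[0,6,5,5,0,6](1) P2=[6,0,3,4,6,4](1)
Move 4: P1 pit1 -> P1=[0,0,6,6,1,7](2) P2=[7,0,3,4,6,4](1)
Move 5: P1 pit5 -> P1=[0,0,6,6,1,0](3) P2=[8,1,4,5,7,5](1)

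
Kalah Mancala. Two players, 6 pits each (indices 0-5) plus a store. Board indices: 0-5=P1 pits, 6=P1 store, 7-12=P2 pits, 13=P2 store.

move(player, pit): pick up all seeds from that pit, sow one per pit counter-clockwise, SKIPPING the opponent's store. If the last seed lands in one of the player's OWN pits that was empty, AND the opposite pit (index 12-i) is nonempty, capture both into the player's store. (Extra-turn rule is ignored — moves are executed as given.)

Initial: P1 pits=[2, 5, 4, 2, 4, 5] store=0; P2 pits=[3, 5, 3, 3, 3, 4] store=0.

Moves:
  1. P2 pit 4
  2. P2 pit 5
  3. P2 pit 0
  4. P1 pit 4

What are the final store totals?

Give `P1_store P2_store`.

Answer: 1 2

Derivation:
Move 1: P2 pit4 -> P1=[3,5,4,2,4,5](0) P2=[3,5,3,3,0,5](1)
Move 2: P2 pit5 -> P1=[4,6,5,3,4,5](0) P2=[3,5,3,3,0,0](2)
Move 3: P2 pit0 -> P1=[4,6,5,3,4,5](0) P2=[0,6,4,4,0,0](2)
Move 4: P1 pit4 -> P1=[4,6,5,3,0,6](1) P2=[1,7,4,4,0,0](2)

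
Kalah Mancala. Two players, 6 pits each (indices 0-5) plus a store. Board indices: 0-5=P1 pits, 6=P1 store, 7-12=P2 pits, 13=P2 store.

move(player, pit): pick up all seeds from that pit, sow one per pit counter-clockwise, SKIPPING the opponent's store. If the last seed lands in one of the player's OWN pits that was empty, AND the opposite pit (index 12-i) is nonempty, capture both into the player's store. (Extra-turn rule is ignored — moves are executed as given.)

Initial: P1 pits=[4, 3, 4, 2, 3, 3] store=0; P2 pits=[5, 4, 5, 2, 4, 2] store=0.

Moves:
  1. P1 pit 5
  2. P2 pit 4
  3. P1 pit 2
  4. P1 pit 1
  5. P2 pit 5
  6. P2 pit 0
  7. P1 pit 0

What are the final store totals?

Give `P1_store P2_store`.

Move 1: P1 pit5 -> P1=[4,3,4,2,3,0](1) P2=[6,5,5,2,4,2](0)
Move 2: P2 pit4 -> P1=[5,4,4,2,3,0](1) P2=[6,5,5,2,0,3](1)
Move 3: P1 pit2 -> P1=[5,4,0,3,4,1](2) P2=[6,5,5,2,0,3](1)
Move 4: P1 pit1 -> P1=[5,0,1,4,5,2](2) P2=[6,5,5,2,0,3](1)
Move 5: P2 pit5 -> P1=[6,1,1,4,5,2](2) P2=[6,5,5,2,0,0](2)
Move 6: P2 pit0 -> P1=[6,1,1,4,5,2](2) P2=[0,6,6,3,1,1](3)
Move 7: P1 pit0 -> P1=[0,2,2,5,6,3](3) P2=[0,6,6,3,1,1](3)

Answer: 3 3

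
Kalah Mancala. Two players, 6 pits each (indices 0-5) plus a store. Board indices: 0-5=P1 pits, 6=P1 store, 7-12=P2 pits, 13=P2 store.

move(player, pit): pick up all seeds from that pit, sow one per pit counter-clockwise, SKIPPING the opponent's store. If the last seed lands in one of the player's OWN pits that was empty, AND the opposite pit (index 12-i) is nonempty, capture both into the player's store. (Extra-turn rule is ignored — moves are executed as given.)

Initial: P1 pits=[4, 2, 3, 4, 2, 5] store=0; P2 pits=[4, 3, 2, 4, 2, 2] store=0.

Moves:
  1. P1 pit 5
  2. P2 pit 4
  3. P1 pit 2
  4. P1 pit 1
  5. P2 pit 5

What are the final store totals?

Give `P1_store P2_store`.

Answer: 7 2

Derivation:
Move 1: P1 pit5 -> P1=[4,2,3,4,2,0](1) P2=[5,4,3,5,2,2](0)
Move 2: P2 pit4 -> P1=[4,2,3,4,2,0](1) P2=[5,4,3,5,0,3](1)
Move 3: P1 pit2 -> P1=[4,2,0,5,3,0](7) P2=[0,4,3,5,0,3](1)
Move 4: P1 pit1 -> P1=[4,0,1,6,3,0](7) P2=[0,4,3,5,0,3](1)
Move 5: P2 pit5 -> P1=[5,1,1,6,3,0](7) P2=[0,4,3,5,0,0](2)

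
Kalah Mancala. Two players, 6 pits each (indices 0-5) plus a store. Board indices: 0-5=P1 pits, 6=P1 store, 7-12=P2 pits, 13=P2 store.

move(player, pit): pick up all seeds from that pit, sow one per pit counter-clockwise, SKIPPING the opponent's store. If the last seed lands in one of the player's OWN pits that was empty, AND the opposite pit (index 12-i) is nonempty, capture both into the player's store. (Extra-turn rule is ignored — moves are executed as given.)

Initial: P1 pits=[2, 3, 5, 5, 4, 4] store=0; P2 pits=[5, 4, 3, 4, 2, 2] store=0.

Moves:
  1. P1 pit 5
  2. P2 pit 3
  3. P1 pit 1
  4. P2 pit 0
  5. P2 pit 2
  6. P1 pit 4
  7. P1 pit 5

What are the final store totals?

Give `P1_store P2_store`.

Answer: 3 3

Derivation:
Move 1: P1 pit5 -> P1=[2,3,5,5,4,0](1) P2=[6,5,4,4,2,2](0)
Move 2: P2 pit3 -> P1=[3,3,5,5,4,0](1) P2=[6,5,4,0,3,3](1)
Move 3: P1 pit1 -> P1=[3,0,6,6,5,0](1) P2=[6,5,4,0,3,3](1)
Move 4: P2 pit0 -> P1=[3,0,6,6,5,0](1) P2=[0,6,5,1,4,4](2)
Move 5: P2 pit2 -> P1=[4,0,6,6,5,0](1) P2=[0,6,0,2,5,5](3)
Move 6: P1 pit4 -> P1=[4,0,6,6,0,1](2) P2=[1,7,1,2,5,5](3)
Move 7: P1 pit5 -> P1=[4,0,6,6,0,0](3) P2=[1,7,1,2,5,5](3)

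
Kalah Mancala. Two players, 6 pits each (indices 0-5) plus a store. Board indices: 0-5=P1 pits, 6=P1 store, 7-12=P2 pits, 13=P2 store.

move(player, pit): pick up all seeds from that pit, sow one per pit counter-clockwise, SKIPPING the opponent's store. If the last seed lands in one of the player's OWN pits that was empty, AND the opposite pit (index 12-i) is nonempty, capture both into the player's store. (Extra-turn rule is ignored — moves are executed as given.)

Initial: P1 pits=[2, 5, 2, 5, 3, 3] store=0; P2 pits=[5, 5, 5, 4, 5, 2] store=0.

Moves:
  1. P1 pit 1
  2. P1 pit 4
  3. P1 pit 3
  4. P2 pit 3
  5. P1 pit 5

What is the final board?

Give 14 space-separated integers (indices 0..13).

Move 1: P1 pit1 -> P1=[2,0,3,6,4,4](1) P2=[5,5,5,4,5,2](0)
Move 2: P1 pit4 -> P1=[2,0,3,6,0,5](2) P2=[6,6,5,4,5,2](0)
Move 3: P1 pit3 -> P1=[2,0,3,0,1,6](3) P2=[7,7,6,4,5,2](0)
Move 4: P2 pit3 -> P1=[3,0,3,0,1,6](3) P2=[7,7,6,0,6,3](1)
Move 5: P1 pit5 -> P1=[3,0,3,0,1,0](4) P2=[8,8,7,1,7,3](1)

Answer: 3 0 3 0 1 0 4 8 8 7 1 7 3 1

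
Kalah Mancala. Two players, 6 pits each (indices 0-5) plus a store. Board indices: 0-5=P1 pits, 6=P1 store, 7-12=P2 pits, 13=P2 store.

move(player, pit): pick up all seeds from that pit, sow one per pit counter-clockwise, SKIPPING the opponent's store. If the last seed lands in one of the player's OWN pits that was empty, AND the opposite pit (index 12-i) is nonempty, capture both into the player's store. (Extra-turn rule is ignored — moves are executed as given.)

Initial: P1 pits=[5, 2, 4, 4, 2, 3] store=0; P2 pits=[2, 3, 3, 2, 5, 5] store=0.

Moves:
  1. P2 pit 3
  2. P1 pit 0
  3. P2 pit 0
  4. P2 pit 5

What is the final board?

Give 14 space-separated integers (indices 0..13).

Move 1: P2 pit3 -> P1=[5,2,4,4,2,3](0) P2=[2,3,3,0,6,6](0)
Move 2: P1 pit0 -> P1=[0,3,5,5,3,4](0) P2=[2,3,3,0,6,6](0)
Move 3: P2 pit0 -> P1=[0,3,5,5,3,4](0) P2=[0,4,4,0,6,6](0)
Move 4: P2 pit5 -> P1=[1,4,6,6,4,4](0) P2=[0,4,4,0,6,0](1)

Answer: 1 4 6 6 4 4 0 0 4 4 0 6 0 1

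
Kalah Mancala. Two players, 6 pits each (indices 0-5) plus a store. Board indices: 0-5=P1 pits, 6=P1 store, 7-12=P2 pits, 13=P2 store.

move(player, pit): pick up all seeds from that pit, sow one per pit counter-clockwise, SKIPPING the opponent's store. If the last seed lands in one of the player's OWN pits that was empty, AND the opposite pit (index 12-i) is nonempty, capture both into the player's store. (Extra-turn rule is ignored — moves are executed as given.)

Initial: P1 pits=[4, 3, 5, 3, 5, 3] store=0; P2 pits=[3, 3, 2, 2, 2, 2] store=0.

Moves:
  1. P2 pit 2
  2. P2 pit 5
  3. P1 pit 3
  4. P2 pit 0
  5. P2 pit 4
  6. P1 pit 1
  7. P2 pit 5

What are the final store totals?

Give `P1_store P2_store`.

Answer: 1 3

Derivation:
Move 1: P2 pit2 -> P1=[4,3,5,3,5,3](0) P2=[3,3,0,3,3,2](0)
Move 2: P2 pit5 -> P1=[5,3,5,3,5,3](0) P2=[3,3,0,3,3,0](1)
Move 3: P1 pit3 -> P1=[5,3,5,0,6,4](1) P2=[3,3,0,3,3,0](1)
Move 4: P2 pit0 -> P1=[5,3,5,0,6,4](1) P2=[0,4,1,4,3,0](1)
Move 5: P2 pit4 -> P1=[6,3,5,0,6,4](1) P2=[0,4,1,4,0,1](2)
Move 6: P1 pit1 -> P1=[6,0,6,1,7,4](1) P2=[0,4,1,4,0,1](2)
Move 7: P2 pit5 -> P1=[6,0,6,1,7,4](1) P2=[0,4,1,4,0,0](3)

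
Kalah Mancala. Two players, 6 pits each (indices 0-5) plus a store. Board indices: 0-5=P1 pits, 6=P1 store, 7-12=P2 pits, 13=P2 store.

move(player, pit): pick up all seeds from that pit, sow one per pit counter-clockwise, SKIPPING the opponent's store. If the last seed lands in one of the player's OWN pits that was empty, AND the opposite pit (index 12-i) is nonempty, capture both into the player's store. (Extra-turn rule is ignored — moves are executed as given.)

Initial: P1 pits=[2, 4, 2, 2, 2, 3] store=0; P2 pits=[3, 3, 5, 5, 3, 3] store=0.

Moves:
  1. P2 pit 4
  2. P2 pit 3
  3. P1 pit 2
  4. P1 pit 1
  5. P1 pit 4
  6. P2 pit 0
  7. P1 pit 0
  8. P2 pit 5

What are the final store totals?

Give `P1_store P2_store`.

Move 1: P2 pit4 -> P1=[3,4,2,2,2,3](0) P2=[3,3,5,5,0,4](1)
Move 2: P2 pit3 -> P1=[4,5,2,2,2,3](0) P2=[3,3,5,0,1,5](2)
Move 3: P1 pit2 -> P1=[4,5,0,3,3,3](0) P2=[3,3,5,0,1,5](2)
Move 4: P1 pit1 -> P1=[4,0,1,4,4,4](1) P2=[3,3,5,0,1,5](2)
Move 5: P1 pit4 -> P1=[4,0,1,4,0,5](2) P2=[4,4,5,0,1,5](2)
Move 6: P2 pit0 -> P1=[4,0,1,4,0,5](2) P2=[0,5,6,1,2,5](2)
Move 7: P1 pit0 -> P1=[0,1,2,5,0,5](8) P2=[0,0,6,1,2,5](2)
Move 8: P2 pit5 -> P1=[1,2,3,6,0,5](8) P2=[0,0,6,1,2,0](3)

Answer: 8 3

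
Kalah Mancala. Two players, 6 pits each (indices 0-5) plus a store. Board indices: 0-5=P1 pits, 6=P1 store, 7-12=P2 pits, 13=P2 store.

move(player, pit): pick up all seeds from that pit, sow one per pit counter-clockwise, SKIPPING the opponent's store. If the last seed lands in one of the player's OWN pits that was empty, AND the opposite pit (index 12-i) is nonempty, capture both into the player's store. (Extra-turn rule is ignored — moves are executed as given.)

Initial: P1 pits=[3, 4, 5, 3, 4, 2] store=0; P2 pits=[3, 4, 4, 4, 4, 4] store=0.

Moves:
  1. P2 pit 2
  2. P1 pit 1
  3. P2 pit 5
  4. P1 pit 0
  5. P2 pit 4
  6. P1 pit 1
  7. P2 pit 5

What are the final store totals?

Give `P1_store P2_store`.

Answer: 0 4

Derivation:
Move 1: P2 pit2 -> P1=[3,4,5,3,4,2](0) P2=[3,4,0,5,5,5](1)
Move 2: P1 pit1 -> P1=[3,0,6,4,5,3](0) P2=[3,4,0,5,5,5](1)
Move 3: P2 pit5 -> P1=[4,1,7,5,5,3](0) P2=[3,4,0,5,5,0](2)
Move 4: P1 pit0 -> P1=[0,2,8,6,6,3](0) P2=[3,4,0,5,5,0](2)
Move 5: P2 pit4 -> P1=[1,3,9,6,6,3](0) P2=[3,4,0,5,0,1](3)
Move 6: P1 pit1 -> P1=[1,0,10,7,7,3](0) P2=[3,4,0,5,0,1](3)
Move 7: P2 pit5 -> P1=[1,0,10,7,7,3](0) P2=[3,4,0,5,0,0](4)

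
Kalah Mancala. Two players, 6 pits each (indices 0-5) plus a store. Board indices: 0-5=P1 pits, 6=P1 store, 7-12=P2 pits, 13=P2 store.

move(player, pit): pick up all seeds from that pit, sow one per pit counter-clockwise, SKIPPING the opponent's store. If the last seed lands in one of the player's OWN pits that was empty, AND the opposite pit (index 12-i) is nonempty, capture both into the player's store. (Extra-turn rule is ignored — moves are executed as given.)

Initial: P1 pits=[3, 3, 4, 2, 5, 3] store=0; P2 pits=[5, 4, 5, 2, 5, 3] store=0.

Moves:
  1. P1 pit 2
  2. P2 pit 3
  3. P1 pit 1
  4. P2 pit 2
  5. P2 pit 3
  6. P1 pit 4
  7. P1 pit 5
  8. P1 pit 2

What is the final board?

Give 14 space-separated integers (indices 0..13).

Move 1: P1 pit2 -> P1=[3,3,0,3,6,4](1) P2=[5,4,5,2,5,3](0)
Move 2: P2 pit3 -> P1=[3,3,0,3,6,4](1) P2=[5,4,5,0,6,4](0)
Move 3: P1 pit1 -> P1=[3,0,1,4,7,4](1) P2=[5,4,5,0,6,4](0)
Move 4: P2 pit2 -> P1=[4,0,1,4,7,4](1) P2=[5,4,0,1,7,5](1)
Move 5: P2 pit3 -> P1=[4,0,1,4,7,4](1) P2=[5,4,0,0,8,5](1)
Move 6: P1 pit4 -> P1=[4,0,1,4,0,5](2) P2=[6,5,1,1,9,5](1)
Move 7: P1 pit5 -> P1=[4,0,1,4,0,0](3) P2=[7,6,2,2,9,5](1)
Move 8: P1 pit2 -> P1=[4,0,0,5,0,0](3) P2=[7,6,2,2,9,5](1)

Answer: 4 0 0 5 0 0 3 7 6 2 2 9 5 1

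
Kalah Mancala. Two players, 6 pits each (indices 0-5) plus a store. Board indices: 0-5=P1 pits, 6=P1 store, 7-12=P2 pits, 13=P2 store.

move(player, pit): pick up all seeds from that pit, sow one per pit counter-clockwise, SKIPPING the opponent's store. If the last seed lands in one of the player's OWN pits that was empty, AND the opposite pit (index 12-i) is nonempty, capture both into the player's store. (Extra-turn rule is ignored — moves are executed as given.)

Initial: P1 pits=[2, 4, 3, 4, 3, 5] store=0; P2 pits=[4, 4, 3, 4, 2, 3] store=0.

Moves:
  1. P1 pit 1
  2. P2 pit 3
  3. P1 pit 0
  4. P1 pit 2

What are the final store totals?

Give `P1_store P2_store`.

Move 1: P1 pit1 -> P1=[2,0,4,5,4,6](0) P2=[4,4,3,4,2,3](0)
Move 2: P2 pit3 -> P1=[3,0,4,5,4,6](0) P2=[4,4,3,0,3,4](1)
Move 3: P1 pit0 -> P1=[0,1,5,6,4,6](0) P2=[4,4,3,0,3,4](1)
Move 4: P1 pit2 -> P1=[0,1,0,7,5,7](1) P2=[5,4,3,0,3,4](1)

Answer: 1 1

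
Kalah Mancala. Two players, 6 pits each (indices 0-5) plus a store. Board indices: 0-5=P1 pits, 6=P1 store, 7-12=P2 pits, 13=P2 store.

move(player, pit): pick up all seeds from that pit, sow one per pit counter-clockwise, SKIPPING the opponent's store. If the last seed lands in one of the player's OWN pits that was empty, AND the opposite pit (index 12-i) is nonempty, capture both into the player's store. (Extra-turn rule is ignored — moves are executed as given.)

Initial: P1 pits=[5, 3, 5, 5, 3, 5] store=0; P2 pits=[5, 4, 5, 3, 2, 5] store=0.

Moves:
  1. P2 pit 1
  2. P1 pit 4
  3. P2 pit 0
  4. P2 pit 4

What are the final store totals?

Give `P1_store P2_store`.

Answer: 1 2

Derivation:
Move 1: P2 pit1 -> P1=[5,3,5,5,3,5](0) P2=[5,0,6,4,3,6](0)
Move 2: P1 pit4 -> P1=[5,3,5,5,0,6](1) P2=[6,0,6,4,3,6](0)
Move 3: P2 pit0 -> P1=[5,3,5,5,0,6](1) P2=[0,1,7,5,4,7](1)
Move 4: P2 pit4 -> P1=[6,4,5,5,0,6](1) P2=[0,1,7,5,0,8](2)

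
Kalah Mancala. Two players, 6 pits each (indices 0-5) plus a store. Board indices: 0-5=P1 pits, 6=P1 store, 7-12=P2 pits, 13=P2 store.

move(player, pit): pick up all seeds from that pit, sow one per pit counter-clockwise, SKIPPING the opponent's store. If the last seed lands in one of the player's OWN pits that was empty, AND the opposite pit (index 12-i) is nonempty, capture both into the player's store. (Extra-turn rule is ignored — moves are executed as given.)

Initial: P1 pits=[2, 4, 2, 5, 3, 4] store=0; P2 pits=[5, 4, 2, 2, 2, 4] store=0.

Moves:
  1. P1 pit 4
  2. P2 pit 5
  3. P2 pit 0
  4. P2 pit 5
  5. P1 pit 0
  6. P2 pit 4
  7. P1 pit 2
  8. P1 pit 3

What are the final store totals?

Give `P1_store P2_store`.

Answer: 3 4

Derivation:
Move 1: P1 pit4 -> P1=[2,4,2,5,0,5](1) P2=[6,4,2,2,2,4](0)
Move 2: P2 pit5 -> P1=[3,5,3,5,0,5](1) P2=[6,4,2,2,2,0](1)
Move 3: P2 pit0 -> P1=[3,5,3,5,0,5](1) P2=[0,5,3,3,3,1](2)
Move 4: P2 pit5 -> P1=[3,5,3,5,0,5](1) P2=[0,5,3,3,3,0](3)
Move 5: P1 pit0 -> P1=[0,6,4,6,0,5](1) P2=[0,5,3,3,3,0](3)
Move 6: P2 pit4 -> P1=[1,6,4,6,0,5](1) P2=[0,5,3,3,0,1](4)
Move 7: P1 pit2 -> P1=[1,6,0,7,1,6](2) P2=[0,5,3,3,0,1](4)
Move 8: P1 pit3 -> P1=[1,6,0,0,2,7](3) P2=[1,6,4,4,0,1](4)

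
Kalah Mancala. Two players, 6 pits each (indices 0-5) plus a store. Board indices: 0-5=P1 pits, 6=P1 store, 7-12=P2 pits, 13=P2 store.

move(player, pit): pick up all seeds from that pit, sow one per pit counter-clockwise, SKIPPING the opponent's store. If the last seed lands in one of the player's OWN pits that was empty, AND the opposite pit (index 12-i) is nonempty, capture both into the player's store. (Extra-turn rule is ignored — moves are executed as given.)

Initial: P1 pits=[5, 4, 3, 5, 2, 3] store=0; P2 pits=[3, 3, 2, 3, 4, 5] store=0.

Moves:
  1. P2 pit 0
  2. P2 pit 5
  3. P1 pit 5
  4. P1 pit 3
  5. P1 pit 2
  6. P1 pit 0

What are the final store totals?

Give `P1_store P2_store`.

Answer: 4 1

Derivation:
Move 1: P2 pit0 -> P1=[5,4,3,5,2,3](0) P2=[0,4,3,4,4,5](0)
Move 2: P2 pit5 -> P1=[6,5,4,6,2,3](0) P2=[0,4,3,4,4,0](1)
Move 3: P1 pit5 -> P1=[6,5,4,6,2,0](1) P2=[1,5,3,4,4,0](1)
Move 4: P1 pit3 -> P1=[6,5,4,0,3,1](2) P2=[2,6,4,4,4,0](1)
Move 5: P1 pit2 -> P1=[6,5,0,1,4,2](3) P2=[2,6,4,4,4,0](1)
Move 6: P1 pit0 -> P1=[0,6,1,2,5,3](4) P2=[2,6,4,4,4,0](1)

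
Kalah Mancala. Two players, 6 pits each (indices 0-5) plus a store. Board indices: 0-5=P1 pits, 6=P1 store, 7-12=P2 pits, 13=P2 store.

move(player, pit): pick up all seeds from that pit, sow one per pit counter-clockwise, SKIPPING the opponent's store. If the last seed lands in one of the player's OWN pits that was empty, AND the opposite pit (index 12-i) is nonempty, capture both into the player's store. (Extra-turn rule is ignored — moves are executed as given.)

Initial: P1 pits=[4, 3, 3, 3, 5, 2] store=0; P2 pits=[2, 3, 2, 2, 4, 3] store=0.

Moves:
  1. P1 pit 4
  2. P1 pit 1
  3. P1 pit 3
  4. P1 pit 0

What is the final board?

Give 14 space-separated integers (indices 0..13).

Move 1: P1 pit4 -> P1=[4,3,3,3,0,3](1) P2=[3,4,3,2,4,3](0)
Move 2: P1 pit1 -> P1=[4,0,4,4,0,3](6) P2=[3,0,3,2,4,3](0)
Move 3: P1 pit3 -> P1=[4,0,4,0,1,4](7) P2=[4,0,3,2,4,3](0)
Move 4: P1 pit0 -> P1=[0,1,5,1,2,4](7) P2=[4,0,3,2,4,3](0)

Answer: 0 1 5 1 2 4 7 4 0 3 2 4 3 0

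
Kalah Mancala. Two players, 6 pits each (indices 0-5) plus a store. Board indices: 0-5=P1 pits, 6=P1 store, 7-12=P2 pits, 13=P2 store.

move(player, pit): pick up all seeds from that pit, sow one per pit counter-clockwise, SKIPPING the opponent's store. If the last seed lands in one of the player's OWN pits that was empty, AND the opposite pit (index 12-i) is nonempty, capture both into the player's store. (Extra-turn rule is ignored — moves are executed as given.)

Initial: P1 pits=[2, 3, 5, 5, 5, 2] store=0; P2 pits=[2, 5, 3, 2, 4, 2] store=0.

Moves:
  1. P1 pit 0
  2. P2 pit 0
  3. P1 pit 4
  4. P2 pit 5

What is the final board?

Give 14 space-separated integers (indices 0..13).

Answer: 1 4 6 5 0 3 1 1 7 5 2 4 0 1

Derivation:
Move 1: P1 pit0 -> P1=[0,4,6,5,5,2](0) P2=[2,5,3,2,4,2](0)
Move 2: P2 pit0 -> P1=[0,4,6,5,5,2](0) P2=[0,6,4,2,4,2](0)
Move 3: P1 pit4 -> P1=[0,4,6,5,0,3](1) P2=[1,7,5,2,4,2](0)
Move 4: P2 pit5 -> P1=[1,4,6,5,0,3](1) P2=[1,7,5,2,4,0](1)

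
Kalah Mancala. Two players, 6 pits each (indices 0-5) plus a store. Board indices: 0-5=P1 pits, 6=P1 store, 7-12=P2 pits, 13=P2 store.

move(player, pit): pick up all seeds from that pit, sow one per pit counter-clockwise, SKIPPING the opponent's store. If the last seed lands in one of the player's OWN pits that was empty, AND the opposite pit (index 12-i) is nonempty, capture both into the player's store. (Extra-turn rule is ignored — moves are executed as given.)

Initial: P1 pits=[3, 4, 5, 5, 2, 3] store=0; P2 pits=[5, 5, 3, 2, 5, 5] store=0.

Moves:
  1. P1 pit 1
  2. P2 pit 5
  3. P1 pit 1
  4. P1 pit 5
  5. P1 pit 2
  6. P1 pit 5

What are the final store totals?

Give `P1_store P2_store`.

Move 1: P1 pit1 -> P1=[3,0,6,6,3,4](0) P2=[5,5,3,2,5,5](0)
Move 2: P2 pit5 -> P1=[4,1,7,7,3,4](0) P2=[5,5,3,2,5,0](1)
Move 3: P1 pit1 -> P1=[4,0,8,7,3,4](0) P2=[5,5,3,2,5,0](1)
Move 4: P1 pit5 -> P1=[4,0,8,7,3,0](1) P2=[6,6,4,2,5,0](1)
Move 5: P1 pit2 -> P1=[4,0,0,8,4,1](2) P2=[7,7,5,3,5,0](1)
Move 6: P1 pit5 -> P1=[4,0,0,8,4,0](3) P2=[7,7,5,3,5,0](1)

Answer: 3 1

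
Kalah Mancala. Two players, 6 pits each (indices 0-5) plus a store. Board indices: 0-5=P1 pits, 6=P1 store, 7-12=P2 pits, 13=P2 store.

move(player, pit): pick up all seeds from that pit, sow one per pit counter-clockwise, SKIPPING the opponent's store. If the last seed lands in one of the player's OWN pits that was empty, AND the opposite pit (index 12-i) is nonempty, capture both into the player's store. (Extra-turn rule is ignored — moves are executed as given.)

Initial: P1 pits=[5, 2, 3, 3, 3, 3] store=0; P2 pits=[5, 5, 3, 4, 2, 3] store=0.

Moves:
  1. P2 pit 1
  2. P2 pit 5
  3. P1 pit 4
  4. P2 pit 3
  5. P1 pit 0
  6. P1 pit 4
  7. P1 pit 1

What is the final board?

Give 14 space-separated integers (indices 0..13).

Move 1: P2 pit1 -> P1=[5,2,3,3,3,3](0) P2=[5,0,4,5,3,4](1)
Move 2: P2 pit5 -> P1=[6,3,4,3,3,3](0) P2=[5,0,4,5,3,0](2)
Move 3: P1 pit4 -> P1=[6,3,4,3,0,4](1) P2=[6,0,4,5,3,0](2)
Move 4: P2 pit3 -> P1=[7,4,4,3,0,4](1) P2=[6,0,4,0,4,1](3)
Move 5: P1 pit0 -> P1=[0,5,5,4,1,5](2) P2=[7,0,4,0,4,1](3)
Move 6: P1 pit4 -> P1=[0,5,5,4,0,6](2) P2=[7,0,4,0,4,1](3)
Move 7: P1 pit1 -> P1=[0,0,6,5,1,7](3) P2=[7,0,4,0,4,1](3)

Answer: 0 0 6 5 1 7 3 7 0 4 0 4 1 3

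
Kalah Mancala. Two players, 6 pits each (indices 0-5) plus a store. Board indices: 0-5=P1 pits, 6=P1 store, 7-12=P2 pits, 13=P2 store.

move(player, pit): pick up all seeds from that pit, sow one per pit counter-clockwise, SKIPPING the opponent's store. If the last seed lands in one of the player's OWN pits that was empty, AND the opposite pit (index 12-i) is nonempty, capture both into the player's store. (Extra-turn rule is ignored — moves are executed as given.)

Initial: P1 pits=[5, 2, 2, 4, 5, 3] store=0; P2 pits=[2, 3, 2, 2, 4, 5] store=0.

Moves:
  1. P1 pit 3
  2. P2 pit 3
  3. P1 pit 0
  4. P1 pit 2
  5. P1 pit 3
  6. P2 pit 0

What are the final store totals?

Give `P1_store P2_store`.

Answer: 1 0

Derivation:
Move 1: P1 pit3 -> P1=[5,2,2,0,6,4](1) P2=[3,3,2,2,4,5](0)
Move 2: P2 pit3 -> P1=[5,2,2,0,6,4](1) P2=[3,3,2,0,5,6](0)
Move 3: P1 pit0 -> P1=[0,3,3,1,7,5](1) P2=[3,3,2,0,5,6](0)
Move 4: P1 pit2 -> P1=[0,3,0,2,8,6](1) P2=[3,3,2,0,5,6](0)
Move 5: P1 pit3 -> P1=[0,3,0,0,9,7](1) P2=[3,3,2,0,5,6](0)
Move 6: P2 pit0 -> P1=[0,3,0,0,9,7](1) P2=[0,4,3,1,5,6](0)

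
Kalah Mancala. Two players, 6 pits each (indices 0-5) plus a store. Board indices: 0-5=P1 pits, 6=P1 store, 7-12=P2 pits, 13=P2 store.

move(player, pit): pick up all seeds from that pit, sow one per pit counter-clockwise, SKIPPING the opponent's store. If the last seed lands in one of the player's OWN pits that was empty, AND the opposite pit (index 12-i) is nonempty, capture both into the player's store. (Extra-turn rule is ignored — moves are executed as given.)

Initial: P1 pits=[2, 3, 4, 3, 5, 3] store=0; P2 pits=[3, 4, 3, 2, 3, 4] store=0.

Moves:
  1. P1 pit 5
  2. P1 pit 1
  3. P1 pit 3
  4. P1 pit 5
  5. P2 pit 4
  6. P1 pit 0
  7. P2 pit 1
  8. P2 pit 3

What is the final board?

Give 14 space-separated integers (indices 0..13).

Answer: 0 1 6 0 7 0 7 5 0 1 0 2 7 3

Derivation:
Move 1: P1 pit5 -> P1=[2,3,4,3,5,0](1) P2=[4,5,3,2,3,4](0)
Move 2: P1 pit1 -> P1=[2,0,5,4,6,0](1) P2=[4,5,3,2,3,4](0)
Move 3: P1 pit3 -> P1=[2,0,5,0,7,1](2) P2=[5,5,3,2,3,4](0)
Move 4: P1 pit5 -> P1=[2,0,5,0,7,0](3) P2=[5,5,3,2,3,4](0)
Move 5: P2 pit4 -> P1=[3,0,5,0,7,0](3) P2=[5,5,3,2,0,5](1)
Move 6: P1 pit0 -> P1=[0,1,6,0,7,0](7) P2=[5,5,0,2,0,5](1)
Move 7: P2 pit1 -> P1=[0,1,6,0,7,0](7) P2=[5,0,1,3,1,6](2)
Move 8: P2 pit3 -> P1=[0,1,6,0,7,0](7) P2=[5,0,1,0,2,7](3)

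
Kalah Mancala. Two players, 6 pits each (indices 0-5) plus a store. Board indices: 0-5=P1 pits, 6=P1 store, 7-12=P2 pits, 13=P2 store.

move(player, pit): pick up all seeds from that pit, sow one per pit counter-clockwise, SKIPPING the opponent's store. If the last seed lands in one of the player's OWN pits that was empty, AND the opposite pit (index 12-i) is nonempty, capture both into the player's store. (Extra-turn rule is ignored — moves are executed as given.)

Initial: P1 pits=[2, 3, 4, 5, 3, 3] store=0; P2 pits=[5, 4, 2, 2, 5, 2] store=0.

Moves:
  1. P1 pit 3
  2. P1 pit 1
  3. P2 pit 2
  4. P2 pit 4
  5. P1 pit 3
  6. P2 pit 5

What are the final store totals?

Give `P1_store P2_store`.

Move 1: P1 pit3 -> P1=[2,3,4,0,4,4](1) P2=[6,5,2,2,5,2](0)
Move 2: P1 pit1 -> P1=[2,0,5,1,5,4](1) P2=[6,5,2,2,5,2](0)
Move 3: P2 pit2 -> P1=[2,0,5,1,5,4](1) P2=[6,5,0,3,6,2](0)
Move 4: P2 pit4 -> P1=[3,1,6,2,5,4](1) P2=[6,5,0,3,0,3](1)
Move 5: P1 pit3 -> P1=[3,1,6,0,6,5](1) P2=[6,5,0,3,0,3](1)
Move 6: P2 pit5 -> P1=[4,2,6,0,6,5](1) P2=[6,5,0,3,0,0](2)

Answer: 1 2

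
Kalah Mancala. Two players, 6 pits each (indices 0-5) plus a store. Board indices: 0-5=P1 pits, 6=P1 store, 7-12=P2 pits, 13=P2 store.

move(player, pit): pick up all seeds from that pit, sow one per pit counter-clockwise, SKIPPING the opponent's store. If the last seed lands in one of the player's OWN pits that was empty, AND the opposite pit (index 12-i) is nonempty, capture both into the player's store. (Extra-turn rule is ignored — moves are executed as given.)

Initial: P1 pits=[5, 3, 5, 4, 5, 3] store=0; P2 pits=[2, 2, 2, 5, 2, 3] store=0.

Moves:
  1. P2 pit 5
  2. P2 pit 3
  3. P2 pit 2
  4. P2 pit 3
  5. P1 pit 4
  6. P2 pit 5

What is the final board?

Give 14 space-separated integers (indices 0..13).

Move 1: P2 pit5 -> P1=[6,4,5,4,5,3](0) P2=[2,2,2,5,2,0](1)
Move 2: P2 pit3 -> P1=[7,5,5,4,5,3](0) P2=[2,2,2,0,3,1](2)
Move 3: P2 pit2 -> P1=[7,5,5,4,5,3](0) P2=[2,2,0,1,4,1](2)
Move 4: P2 pit3 -> P1=[7,5,5,4,5,3](0) P2=[2,2,0,0,5,1](2)
Move 5: P1 pit4 -> P1=[7,5,5,4,0,4](1) P2=[3,3,1,0,5,1](2)
Move 6: P2 pit5 -> P1=[7,5,5,4,0,4](1) P2=[3,3,1,0,5,0](3)

Answer: 7 5 5 4 0 4 1 3 3 1 0 5 0 3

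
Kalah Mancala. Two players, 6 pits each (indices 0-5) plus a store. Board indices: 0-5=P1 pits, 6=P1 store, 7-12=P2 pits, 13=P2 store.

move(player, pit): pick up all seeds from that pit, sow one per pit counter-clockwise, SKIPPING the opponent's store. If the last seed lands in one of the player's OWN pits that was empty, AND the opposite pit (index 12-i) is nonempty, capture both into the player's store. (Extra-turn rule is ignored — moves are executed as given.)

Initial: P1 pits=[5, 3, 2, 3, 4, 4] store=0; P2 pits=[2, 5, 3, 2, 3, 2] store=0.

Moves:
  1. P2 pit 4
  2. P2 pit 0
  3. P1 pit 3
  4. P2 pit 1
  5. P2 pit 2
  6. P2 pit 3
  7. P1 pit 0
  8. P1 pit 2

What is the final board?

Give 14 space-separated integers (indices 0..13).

Move 1: P2 pit4 -> P1=[6,3,2,3,4,4](0) P2=[2,5,3,2,0,3](1)
Move 2: P2 pit0 -> P1=[6,3,2,3,4,4](0) P2=[0,6,4,2,0,3](1)
Move 3: P1 pit3 -> P1=[6,3,2,0,5,5](1) P2=[0,6,4,2,0,3](1)
Move 4: P2 pit1 -> P1=[7,3,2,0,5,5](1) P2=[0,0,5,3,1,4](2)
Move 5: P2 pit2 -> P1=[8,3,2,0,5,5](1) P2=[0,0,0,4,2,5](3)
Move 6: P2 pit3 -> P1=[9,3,2,0,5,5](1) P2=[0,0,0,0,3,6](4)
Move 7: P1 pit0 -> P1=[0,4,3,1,6,6](2) P2=[1,1,1,0,3,6](4)
Move 8: P1 pit2 -> P1=[0,4,0,2,7,7](2) P2=[1,1,1,0,3,6](4)

Answer: 0 4 0 2 7 7 2 1 1 1 0 3 6 4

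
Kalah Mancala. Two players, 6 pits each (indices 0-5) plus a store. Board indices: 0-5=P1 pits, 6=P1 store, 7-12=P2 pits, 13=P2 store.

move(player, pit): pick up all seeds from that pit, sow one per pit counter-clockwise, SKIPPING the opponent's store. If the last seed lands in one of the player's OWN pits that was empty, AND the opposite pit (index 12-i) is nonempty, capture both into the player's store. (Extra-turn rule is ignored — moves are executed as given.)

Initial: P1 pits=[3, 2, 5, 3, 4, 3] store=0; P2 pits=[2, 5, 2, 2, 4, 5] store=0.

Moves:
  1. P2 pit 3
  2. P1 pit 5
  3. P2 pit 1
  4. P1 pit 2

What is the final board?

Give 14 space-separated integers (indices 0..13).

Answer: 4 2 0 4 5 1 2 4 0 3 1 6 7 1

Derivation:
Move 1: P2 pit3 -> P1=[3,2,5,3,4,3](0) P2=[2,5,2,0,5,6](0)
Move 2: P1 pit5 -> P1=[3,2,5,3,4,0](1) P2=[3,6,2,0,5,6](0)
Move 3: P2 pit1 -> P1=[4,2,5,3,4,0](1) P2=[3,0,3,1,6,7](1)
Move 4: P1 pit2 -> P1=[4,2,0,4,5,1](2) P2=[4,0,3,1,6,7](1)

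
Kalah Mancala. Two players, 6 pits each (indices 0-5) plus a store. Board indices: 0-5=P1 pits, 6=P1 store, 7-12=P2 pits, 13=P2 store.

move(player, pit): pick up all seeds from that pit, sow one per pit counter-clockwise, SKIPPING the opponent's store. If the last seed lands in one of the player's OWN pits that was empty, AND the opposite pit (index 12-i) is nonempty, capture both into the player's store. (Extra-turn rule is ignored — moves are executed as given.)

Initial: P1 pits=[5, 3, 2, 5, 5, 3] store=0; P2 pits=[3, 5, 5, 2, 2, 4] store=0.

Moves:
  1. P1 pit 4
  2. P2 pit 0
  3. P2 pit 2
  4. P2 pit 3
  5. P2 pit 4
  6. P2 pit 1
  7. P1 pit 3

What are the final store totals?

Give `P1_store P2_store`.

Move 1: P1 pit4 -> P1=[5,3,2,5,0,4](1) P2=[4,6,6,2,2,4](0)
Move 2: P2 pit0 -> P1=[5,3,2,5,0,4](1) P2=[0,7,7,3,3,4](0)
Move 3: P2 pit2 -> P1=[6,4,3,5,0,4](1) P2=[0,7,0,4,4,5](1)
Move 4: P2 pit3 -> P1=[7,4,3,5,0,4](1) P2=[0,7,0,0,5,6](2)
Move 5: P2 pit4 -> P1=[8,5,4,5,0,4](1) P2=[0,7,0,0,0,7](3)
Move 6: P2 pit1 -> P1=[9,6,4,5,0,4](1) P2=[0,0,1,1,1,8](4)
Move 7: P1 pit3 -> P1=[9,6,4,0,1,5](2) P2=[1,1,1,1,1,8](4)

Answer: 2 4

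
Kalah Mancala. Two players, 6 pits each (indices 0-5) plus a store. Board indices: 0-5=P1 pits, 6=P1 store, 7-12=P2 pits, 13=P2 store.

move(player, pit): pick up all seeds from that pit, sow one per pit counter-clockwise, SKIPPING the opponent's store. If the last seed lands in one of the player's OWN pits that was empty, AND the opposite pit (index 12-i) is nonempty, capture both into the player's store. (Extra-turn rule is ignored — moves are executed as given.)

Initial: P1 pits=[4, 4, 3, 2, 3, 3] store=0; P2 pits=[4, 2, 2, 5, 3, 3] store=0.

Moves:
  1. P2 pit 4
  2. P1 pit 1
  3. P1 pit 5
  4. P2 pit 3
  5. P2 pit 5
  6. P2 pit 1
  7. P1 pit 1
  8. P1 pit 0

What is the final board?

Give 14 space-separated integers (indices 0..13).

Move 1: P2 pit4 -> P1=[5,4,3,2,3,3](0) P2=[4,2,2,5,0,4](1)
Move 2: P1 pit1 -> P1=[5,0,4,3,4,4](0) P2=[4,2,2,5,0,4](1)
Move 3: P1 pit5 -> P1=[5,0,4,3,4,0](1) P2=[5,3,3,5,0,4](1)
Move 4: P2 pit3 -> P1=[6,1,4,3,4,0](1) P2=[5,3,3,0,1,5](2)
Move 5: P2 pit5 -> P1=[7,2,5,4,4,0](1) P2=[5,3,3,0,1,0](3)
Move 6: P2 pit1 -> P1=[7,2,5,4,4,0](1) P2=[5,0,4,1,2,0](3)
Move 7: P1 pit1 -> P1=[7,0,6,5,4,0](1) P2=[5,0,4,1,2,0](3)
Move 8: P1 pit0 -> P1=[0,1,7,6,5,1](2) P2=[6,0,4,1,2,0](3)

Answer: 0 1 7 6 5 1 2 6 0 4 1 2 0 3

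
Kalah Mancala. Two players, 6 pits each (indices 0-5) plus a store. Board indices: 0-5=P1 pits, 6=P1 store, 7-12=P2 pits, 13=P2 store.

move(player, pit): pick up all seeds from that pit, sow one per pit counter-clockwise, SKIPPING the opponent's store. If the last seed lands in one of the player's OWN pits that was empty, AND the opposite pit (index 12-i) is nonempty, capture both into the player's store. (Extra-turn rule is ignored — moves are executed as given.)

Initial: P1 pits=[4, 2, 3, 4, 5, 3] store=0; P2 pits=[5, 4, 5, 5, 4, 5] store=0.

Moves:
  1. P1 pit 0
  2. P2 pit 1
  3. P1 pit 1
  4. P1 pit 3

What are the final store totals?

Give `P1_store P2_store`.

Move 1: P1 pit0 -> P1=[0,3,4,5,6,3](0) P2=[5,4,5,5,4,5](0)
Move 2: P2 pit1 -> P1=[0,3,4,5,6,3](0) P2=[5,0,6,6,5,6](0)
Move 3: P1 pit1 -> P1=[0,0,5,6,7,3](0) P2=[5,0,6,6,5,6](0)
Move 4: P1 pit3 -> P1=[0,0,5,0,8,4](1) P2=[6,1,7,6,5,6](0)

Answer: 1 0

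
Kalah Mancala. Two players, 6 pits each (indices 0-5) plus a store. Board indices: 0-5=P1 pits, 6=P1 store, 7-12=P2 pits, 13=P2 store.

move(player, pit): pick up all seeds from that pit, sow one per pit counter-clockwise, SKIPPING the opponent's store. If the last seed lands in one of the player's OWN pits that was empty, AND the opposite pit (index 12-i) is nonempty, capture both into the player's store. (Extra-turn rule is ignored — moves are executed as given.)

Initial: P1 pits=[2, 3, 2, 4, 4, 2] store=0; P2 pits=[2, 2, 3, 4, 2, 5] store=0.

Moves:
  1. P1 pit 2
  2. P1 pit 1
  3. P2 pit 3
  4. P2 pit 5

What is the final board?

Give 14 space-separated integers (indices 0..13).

Move 1: P1 pit2 -> P1=[2,3,0,5,5,2](0) P2=[2,2,3,4,2,5](0)
Move 2: P1 pit1 -> P1=[2,0,1,6,6,2](0) P2=[2,2,3,4,2,5](0)
Move 3: P2 pit3 -> P1=[3,0,1,6,6,2](0) P2=[2,2,3,0,3,6](1)
Move 4: P2 pit5 -> P1=[4,1,2,7,7,2](0) P2=[2,2,3,0,3,0](2)

Answer: 4 1 2 7 7 2 0 2 2 3 0 3 0 2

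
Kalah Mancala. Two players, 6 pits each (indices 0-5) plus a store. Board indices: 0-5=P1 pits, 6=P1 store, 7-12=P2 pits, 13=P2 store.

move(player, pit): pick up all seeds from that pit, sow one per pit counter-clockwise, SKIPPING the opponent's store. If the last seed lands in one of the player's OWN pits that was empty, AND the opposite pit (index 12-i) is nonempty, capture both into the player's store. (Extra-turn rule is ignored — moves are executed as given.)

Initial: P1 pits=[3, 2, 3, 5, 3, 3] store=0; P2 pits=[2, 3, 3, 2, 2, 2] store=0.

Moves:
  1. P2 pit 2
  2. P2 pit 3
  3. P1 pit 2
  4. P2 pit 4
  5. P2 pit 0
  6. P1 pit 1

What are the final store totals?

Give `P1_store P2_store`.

Answer: 0 9

Derivation:
Move 1: P2 pit2 -> P1=[3,2,3,5,3,3](0) P2=[2,3,0,3,3,3](0)
Move 2: P2 pit3 -> P1=[3,2,3,5,3,3](0) P2=[2,3,0,0,4,4](1)
Move 3: P1 pit2 -> P1=[3,2,0,6,4,4](0) P2=[2,3,0,0,4,4](1)
Move 4: P2 pit4 -> P1=[4,3,0,6,4,4](0) P2=[2,3,0,0,0,5](2)
Move 5: P2 pit0 -> P1=[4,3,0,0,4,4](0) P2=[0,4,0,0,0,5](9)
Move 6: P1 pit1 -> P1=[4,0,1,1,5,4](0) P2=[0,4,0,0,0,5](9)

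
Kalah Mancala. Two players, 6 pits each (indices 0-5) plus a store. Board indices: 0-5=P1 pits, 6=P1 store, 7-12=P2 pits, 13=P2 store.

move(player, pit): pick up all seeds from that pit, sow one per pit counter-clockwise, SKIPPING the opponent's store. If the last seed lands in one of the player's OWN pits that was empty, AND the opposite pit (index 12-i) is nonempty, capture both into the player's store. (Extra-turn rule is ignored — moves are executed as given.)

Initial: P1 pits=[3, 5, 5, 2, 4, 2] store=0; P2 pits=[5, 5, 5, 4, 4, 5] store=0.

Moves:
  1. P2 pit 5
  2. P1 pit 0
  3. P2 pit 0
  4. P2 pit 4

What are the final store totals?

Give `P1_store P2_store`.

Move 1: P2 pit5 -> P1=[4,6,6,3,4,2](0) P2=[5,5,5,4,4,0](1)
Move 2: P1 pit0 -> P1=[0,7,7,4,5,2](0) P2=[5,5,5,4,4,0](1)
Move 3: P2 pit0 -> P1=[0,7,7,4,5,2](0) P2=[0,6,6,5,5,1](1)
Move 4: P2 pit4 -> P1=[1,8,8,4,5,2](0) P2=[0,6,6,5,0,2](2)

Answer: 0 2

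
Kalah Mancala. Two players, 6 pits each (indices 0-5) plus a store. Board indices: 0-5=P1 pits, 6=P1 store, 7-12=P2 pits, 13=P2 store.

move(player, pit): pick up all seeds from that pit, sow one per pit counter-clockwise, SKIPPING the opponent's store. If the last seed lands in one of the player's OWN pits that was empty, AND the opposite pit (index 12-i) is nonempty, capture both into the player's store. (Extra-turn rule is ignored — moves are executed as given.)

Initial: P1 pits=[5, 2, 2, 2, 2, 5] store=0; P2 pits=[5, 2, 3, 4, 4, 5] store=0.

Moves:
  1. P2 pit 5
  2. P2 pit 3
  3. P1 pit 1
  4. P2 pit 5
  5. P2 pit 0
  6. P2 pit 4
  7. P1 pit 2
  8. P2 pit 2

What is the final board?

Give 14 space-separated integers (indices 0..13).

Answer: 1 1 0 6 4 6 1 1 3 0 2 1 2 13

Derivation:
Move 1: P2 pit5 -> P1=[6,3,3,3,2,5](0) P2=[5,2,3,4,4,0](1)
Move 2: P2 pit3 -> P1=[7,3,3,3,2,5](0) P2=[5,2,3,0,5,1](2)
Move 3: P1 pit1 -> P1=[7,0,4,4,3,5](0) P2=[5,2,3,0,5,1](2)
Move 4: P2 pit5 -> P1=[7,0,4,4,3,5](0) P2=[5,2,3,0,5,0](3)
Move 5: P2 pit0 -> P1=[0,0,4,4,3,5](0) P2=[0,3,4,1,6,0](11)
Move 6: P2 pit4 -> P1=[1,1,5,5,3,5](0) P2=[0,3,4,1,0,1](12)
Move 7: P1 pit2 -> P1=[1,1,0,6,4,6](1) P2=[1,3,4,1,0,1](12)
Move 8: P2 pit2 -> P1=[1,1,0,6,4,6](1) P2=[1,3,0,2,1,2](13)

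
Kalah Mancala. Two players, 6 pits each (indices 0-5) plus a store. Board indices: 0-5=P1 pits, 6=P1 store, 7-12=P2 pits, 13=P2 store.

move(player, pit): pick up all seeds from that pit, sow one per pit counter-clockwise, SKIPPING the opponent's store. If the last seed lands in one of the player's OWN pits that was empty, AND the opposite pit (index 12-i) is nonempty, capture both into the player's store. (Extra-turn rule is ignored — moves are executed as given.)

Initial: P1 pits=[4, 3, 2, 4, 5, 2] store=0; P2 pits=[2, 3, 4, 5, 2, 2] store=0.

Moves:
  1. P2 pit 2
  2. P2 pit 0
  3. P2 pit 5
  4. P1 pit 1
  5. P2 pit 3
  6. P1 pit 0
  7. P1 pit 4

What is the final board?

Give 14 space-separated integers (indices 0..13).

Move 1: P2 pit2 -> P1=[4,3,2,4,5,2](0) P2=[2,3,0,6,3,3](1)
Move 2: P2 pit0 -> P1=[4,3,2,0,5,2](0) P2=[0,4,0,6,3,3](6)
Move 3: P2 pit5 -> P1=[5,4,2,0,5,2](0) P2=[0,4,0,6,3,0](7)
Move 4: P1 pit1 -> P1=[5,0,3,1,6,3](0) P2=[0,4,0,6,3,0](7)
Move 5: P2 pit3 -> P1=[6,1,4,1,6,3](0) P2=[0,4,0,0,4,1](8)
Move 6: P1 pit0 -> P1=[0,2,5,2,7,4](1) P2=[0,4,0,0,4,1](8)
Move 7: P1 pit4 -> P1=[0,2,5,2,0,5](2) P2=[1,5,1,1,5,1](8)

Answer: 0 2 5 2 0 5 2 1 5 1 1 5 1 8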